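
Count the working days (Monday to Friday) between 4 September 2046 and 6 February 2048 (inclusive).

373

4 September 2046 is a Tuesday.
That's 521 days from start to end, counting both.
521 = 7 × 74 + 3, so there are 74 full weeks plus 3 extra days.
Each full week contributes 5 weekdays (Mon–Fri): 74 × 5 = 370.
The 3 extra days are Tue, Wed, Thu — 3 of them qualify.
Total: 370 + 3 = 373.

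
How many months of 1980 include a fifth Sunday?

4

A month has five Sundays exactly when Sunday falls within its first (length − 28) days.
Jan: 31 days, starts Tue → 5 of Tue, Wed, Thu
Feb: 29 days, starts Fri → 5 of Fri
Mar: 31 days, starts Sat → 5 of Sat, Sun, Mon ✓
Apr: 30 days, starts Tue → 5 of Tue, Wed
May: 31 days, starts Thu → 5 of Thu, Fri, Sat
Jun: 30 days, starts Sun → 5 of Sun, Mon ✓
Jul: 31 days, starts Tue → 5 of Tue, Wed, Thu
Aug: 31 days, starts Fri → 5 of Fri, Sat, Sun ✓
Sep: 30 days, starts Mon → 5 of Mon, Tue
Oct: 31 days, starts Wed → 5 of Wed, Thu, Fri
Nov: 30 days, starts Sat → 5 of Sat, Sun ✓
Dec: 31 days, starts Mon → 5 of Mon, Tue, Wed
Months with five Sundays: Mar, Jun, Aug, Nov.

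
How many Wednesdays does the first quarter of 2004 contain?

13

2004-01-01 is a Thursday.
That's 91 days from start to end, counting both.
91 = 7 × 13, so the span is exactly 13 full weeks.
Each full week contributes one Wednesday: 13 so far.
Total: 13.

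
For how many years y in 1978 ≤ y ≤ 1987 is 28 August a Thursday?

2

Day of week of August 28 in each year:
1978: Mon, 1979: Tue, 1980: Thu ✓, 1981: Fri, 1982: Sat, 1983: Sun, 1984: Tue, 1985: Wed, 1986: Thu ✓, 1987: Fri
Thursdays: 1980, 1986.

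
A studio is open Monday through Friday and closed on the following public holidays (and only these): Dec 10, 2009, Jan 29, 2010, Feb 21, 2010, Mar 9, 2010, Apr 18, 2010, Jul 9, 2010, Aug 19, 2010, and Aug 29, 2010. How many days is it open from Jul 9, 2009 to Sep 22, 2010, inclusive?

310

Jul 9, 2009 is a Thursday.
That's 441 days from start to end, counting both.
441 = 7 × 63, so the span is exactly 63 full weeks.
Each full week contributes 5 weekdays (Mon–Fri): 63 × 5 = 315.
Holidays: Dec 10, 2009 (Thu); Jan 29, 2010 (Fri); Feb 21, 2010 (Sun); Mar 9, 2010 (Tue); Apr 18, 2010 (Sun); Jul 9, 2010 (Fri); Aug 19, 2010 (Thu); Aug 29, 2010 (Sun).
5 of the 8 holidays fall on weekdays; the rest are weekends and were already excluded.
Business days: 315 − 5 = 310.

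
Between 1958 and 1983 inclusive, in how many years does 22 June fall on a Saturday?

3

Day of week of June 22 in each year:
1958: Sun, 1959: Mon, 1960: Wed, 1961: Thu, 1962: Fri, 1963: Sat ✓, 1964: Mon, 1965: Tue, 1966: Wed, 1967: Thu, 1968: Sat ✓, 1969: Sun, 1970: Mon, 1971: Tue, 1972: Thu, 1973: Fri, 1974: Sat ✓, 1975: Sun, 1976: Tue, 1977: Wed, 1978: Thu, 1979: Fri, 1980: Sun, 1981: Mon, 1982: Tue, 1983: Wed
Saturdays: 1963, 1968, 1974.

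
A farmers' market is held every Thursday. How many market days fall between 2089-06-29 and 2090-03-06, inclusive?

36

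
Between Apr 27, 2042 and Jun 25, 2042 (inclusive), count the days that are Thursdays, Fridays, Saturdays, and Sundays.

33

Apr 27, 2042 is a Sunday.
The range spans 60 days (inclusive of both endpoints).
60 = 7 × 8 + 4, so there are 8 full weeks plus 4 extra days.
Each full week contributes 4 days from the set (Thu, Fri, Sat, Sun): 8 × 4 = 32.
The 4 extra days are Sunday, Monday, Tuesday, Wednesday — 1 of them qualifies.
Total: 32 + 1 = 33.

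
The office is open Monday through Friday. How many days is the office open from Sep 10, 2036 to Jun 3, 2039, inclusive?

713 weekdays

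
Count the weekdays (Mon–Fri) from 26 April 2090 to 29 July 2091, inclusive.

328

26 April 2090 is a Wednesday.
From 26 April 2090 to 29 July 2091 is 460 days inclusive.
460 = 7 × 65 + 5, so there are 65 full weeks plus 5 extra days.
Each full week contributes 5 weekdays (Mon–Fri): 65 × 5 = 325.
The 5 extra days are Wed, Thu, Fri, Sat, Sun — 3 of them qualify.
Total: 325 + 3 = 328.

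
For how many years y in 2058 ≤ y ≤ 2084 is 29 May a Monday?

4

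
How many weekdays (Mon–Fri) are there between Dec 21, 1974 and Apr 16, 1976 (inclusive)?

Dec 21, 1974 is a Saturday.
That's 483 days from start to end, counting both.
483 = 7 × 69, so the span is exactly 69 full weeks.
Each full week contributes 5 weekdays (Mon–Fri): 69 × 5 = 345.

345 weekdays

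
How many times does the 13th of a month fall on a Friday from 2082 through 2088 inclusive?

Friday-the-13ths by year:
2082: Feb, Mar, Nov
2083: Aug
2084: Oct
2085: Apr, Jul
2086: Sep, Dec
2087: Jun
2088: Feb, Aug

12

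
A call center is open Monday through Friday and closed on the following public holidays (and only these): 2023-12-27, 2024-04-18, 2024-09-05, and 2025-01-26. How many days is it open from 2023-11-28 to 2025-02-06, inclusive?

2023-11-28 is a Tuesday.
The range spans 437 days (inclusive of both endpoints).
437 = 7 × 62 + 3, so there are 62 full weeks plus 3 extra days.
Each full week contributes 5 weekdays (Mon–Fri): 62 × 5 = 310.
The 3 extra days are Tue, Wed, Thu — 3 of them qualify.
Total: 310 + 3 = 313.
Holidays: 2023-12-27 (Wed); 2024-04-18 (Thu); 2024-09-05 (Thu); 2025-01-26 (Sun).
3 of the 4 holidays fall on weekdays; the rest are weekends and were already excluded.
Business days: 313 − 3 = 310.

310 business days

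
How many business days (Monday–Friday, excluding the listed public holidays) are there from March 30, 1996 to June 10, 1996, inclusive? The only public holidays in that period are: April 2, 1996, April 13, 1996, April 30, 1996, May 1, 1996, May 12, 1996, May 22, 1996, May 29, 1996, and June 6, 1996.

45

March 30, 1996 is a Saturday.
That's 73 days from start to end, counting both.
73 = 7 × 10 + 3, so there are 10 full weeks plus 3 extra days.
Each full week contributes 5 weekdays (Mon–Fri): 10 × 5 = 50.
The 3 extra days are Sat, Sun, Mon — 1 of them qualifies.
Total: 50 + 1 = 51.
Holidays: April 2, 1996 (Tue); April 13, 1996 (Sat); April 30, 1996 (Tue); May 1, 1996 (Wed); May 12, 1996 (Sun); May 22, 1996 (Wed); May 29, 1996 (Wed); June 6, 1996 (Thu).
6 of the 8 holidays fall on weekdays; the rest are weekends and were already excluded.
Business days: 51 − 6 = 45.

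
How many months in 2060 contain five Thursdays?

5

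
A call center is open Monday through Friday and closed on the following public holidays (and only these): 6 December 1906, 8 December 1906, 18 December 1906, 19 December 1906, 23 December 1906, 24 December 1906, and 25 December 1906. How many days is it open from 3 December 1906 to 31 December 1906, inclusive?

3 December 1906 is a Monday.
From 3 December 1906 to 31 December 1906 is 29 days inclusive.
29 = 7 × 4 + 1, so there are 4 full weeks plus 1 extra day.
Each full week contributes 5 weekdays (Mon–Fri): 4 × 5 = 20.
The 1 extra day is Monday — 1 of them qualifies.
Total: 20 + 1 = 21.
Holidays: 6 December 1906 (Thu); 8 December 1906 (Sat); 18 December 1906 (Tue); 19 December 1906 (Wed); 23 December 1906 (Sun); 24 December 1906 (Mon); 25 December 1906 (Tue).
5 of the 7 holidays fall on weekdays; the rest are weekends and were already excluded.
Business days: 21 − 5 = 16.

16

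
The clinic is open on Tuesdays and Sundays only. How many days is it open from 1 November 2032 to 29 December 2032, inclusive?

17

1 November 2032 is a Monday.
From 1 November 2032 to 29 December 2032 is 59 days inclusive.
59 = 7 × 8 + 3, so there are 8 full weeks plus 3 extra days.
Each full week contributes 2 days from the set (Tue, Sun): 8 × 2 = 16.
The 3 extra days are Monday, Tuesday, Wednesday — 1 of them qualifies.
Total: 16 + 1 = 17.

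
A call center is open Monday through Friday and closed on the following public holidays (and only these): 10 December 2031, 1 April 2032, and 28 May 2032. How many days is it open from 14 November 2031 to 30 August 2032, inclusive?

204

14 November 2031 is a Friday.
From 14 November 2031 to 30 August 2032 is 291 days inclusive.
291 = 7 × 41 + 4, so there are 41 full weeks plus 4 extra days.
Each full week contributes 5 weekdays (Mon–Fri): 41 × 5 = 205.
The 4 extra days are Friday, Saturday, Sunday, Monday — 2 of them qualify.
Total: 205 + 2 = 207.
Holidays: 10 December 2031 (Wed); 1 April 2032 (Thu); 28 May 2032 (Fri).
All 3 holidays fall on weekdays, so subtract 3.
Business days: 207 − 3 = 204.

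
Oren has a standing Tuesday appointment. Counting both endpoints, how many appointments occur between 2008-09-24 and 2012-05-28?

2008-09-24 is a Wednesday.
From 2008-09-24 to 2012-05-28 is 1343 days inclusive.
1343 = 7 × 191 + 6, so there are 191 full weeks plus 6 extra days.
Each full week contributes one Tuesday: 191 so far.
The 6 extra days are Wed, Thu, Fri, Sat, Sun, Mon — none qualify.
Total: 191 + 0 = 191.

191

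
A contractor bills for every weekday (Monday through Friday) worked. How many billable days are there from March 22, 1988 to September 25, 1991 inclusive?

917

March 22, 1988 is a Tuesday.
The range spans 1283 days (inclusive of both endpoints).
1283 = 7 × 183 + 2, so there are 183 full weeks plus 2 extra days.
Each full week contributes 5 weekdays (Mon–Fri): 183 × 5 = 915.
The 2 extra days are Tuesday, Wednesday — 2 of them qualify.
Total: 915 + 2 = 917.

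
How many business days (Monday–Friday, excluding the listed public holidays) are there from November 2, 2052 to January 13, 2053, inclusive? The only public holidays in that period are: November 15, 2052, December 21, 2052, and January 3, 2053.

49

November 2, 2052 is a Saturday.
From November 2, 2052 to January 13, 2053 is 73 days inclusive.
73 = 7 × 10 + 3, so there are 10 full weeks plus 3 extra days.
Each full week contributes 5 weekdays (Mon–Fri): 10 × 5 = 50.
The 3 extra days are Saturday, Sunday, Monday — 1 of them qualifies.
Total: 50 + 1 = 51.
Holidays: November 15, 2052 (Fri); December 21, 2052 (Sat); January 3, 2053 (Fri).
2 of the 3 holidays fall on weekdays; the rest are weekends and were already excluded.
Business days: 51 − 2 = 49.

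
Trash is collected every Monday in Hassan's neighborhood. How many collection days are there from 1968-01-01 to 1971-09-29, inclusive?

1968-01-01 is a Monday.
That's 1368 days from start to end, counting both.
1368 = 7 × 195 + 3, so there are 195 full weeks plus 3 extra days.
Each full week contributes one Monday: 195 so far.
The 3 extra days are Monday, Tuesday, Wednesday — 1 of them qualifies.
Total: 195 + 1 = 196.

196 Mondays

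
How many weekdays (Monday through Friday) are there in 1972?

1972-01-01 is a Saturday.
The range spans 366 days (inclusive of both endpoints).
366 = 7 × 52 + 2, so there are 52 full weeks plus 2 extra days.
Each full week contributes 5 weekdays (Mon–Fri): 52 × 5 = 260.
The 2 extra days are Saturday, Sunday — none qualify.
Total: 260 + 0 = 260.

260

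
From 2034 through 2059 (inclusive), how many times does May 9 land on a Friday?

Day of week of May 9 in each year:
2034: Tue, 2035: Wed, 2036: Fri ✓, 2037: Sat, 2038: Sun, 2039: Mon, 2040: Wed, 2041: Thu, 2042: Fri ✓, 2043: Sat, 2044: Mon, 2045: Tue, 2046: Wed, 2047: Thu, 2048: Sat, 2049: Sun, 2050: Mon, 2051: Tue, 2052: Thu, 2053: Fri ✓, 2054: Sat, 2055: Sun, 2056: Tue, 2057: Wed, 2058: Thu, 2059: Fri ✓
Fridays: 2036, 2042, 2053, 2059.

4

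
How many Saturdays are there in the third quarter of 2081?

1 July 2081 is a Tuesday.
That's 92 days from start to end, counting both.
92 = 7 × 13 + 1, so there are 13 full weeks plus 1 extra day.
Each full week contributes one Saturday: 13 so far.
The 1 extra day is Tue — none qualify.
Total: 13 + 0 = 13.

13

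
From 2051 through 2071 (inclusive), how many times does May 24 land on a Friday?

3

Day of week of May 24 in each year:
2051: Wed, 2052: Fri ✓, 2053: Sat, 2054: Sun, 2055: Mon, 2056: Wed, 2057: Thu, 2058: Fri ✓, 2059: Sat, 2060: Mon, 2061: Tue, 2062: Wed, 2063: Thu, 2064: Sat, 2065: Sun, 2066: Mon, 2067: Tue, 2068: Thu, 2069: Fri ✓, 2070: Sat, 2071: Sun
Fridays: 2052, 2058, 2069.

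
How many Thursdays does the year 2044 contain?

Jan 1, 2044 is a Friday.
From Jan 1, 2044 to Dec 31, 2044 is 366 days inclusive.
366 = 7 × 52 + 2, so there are 52 full weeks plus 2 extra days.
Each full week contributes one Thursday: 52 so far.
The 2 extra days are Fri, Sat — none qualify.
Total: 52 + 0 = 52.

52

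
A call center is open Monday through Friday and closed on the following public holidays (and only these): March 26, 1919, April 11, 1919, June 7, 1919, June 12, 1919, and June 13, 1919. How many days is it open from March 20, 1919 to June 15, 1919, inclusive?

March 20, 1919 is a Thursday.
That's 88 days from start to end, counting both.
88 = 7 × 12 + 4, so there are 12 full weeks plus 4 extra days.
Each full week contributes 5 weekdays (Mon–Fri): 12 × 5 = 60.
The 4 extra days are Thu, Fri, Sat, Sun — 2 of them qualify.
Total: 60 + 2 = 62.
Holidays: March 26, 1919 (Wed); April 11, 1919 (Fri); June 7, 1919 (Sat); June 12, 1919 (Thu); June 13, 1919 (Fri).
4 of the 5 holidays fall on weekdays; the rest are weekends and were already excluded.
Business days: 62 − 4 = 58.

58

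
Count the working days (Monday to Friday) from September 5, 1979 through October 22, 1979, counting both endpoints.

September 5, 1979 is a Wednesday.
From September 5, 1979 to October 22, 1979 is 48 days inclusive.
48 = 7 × 6 + 6, so there are 6 full weeks plus 6 extra days.
Each full week contributes 5 weekdays (Mon–Fri): 6 × 5 = 30.
The 6 extra days are Wed, Thu, Fri, Sat, Sun, Mon — 4 of them qualify.
Total: 30 + 4 = 34.

34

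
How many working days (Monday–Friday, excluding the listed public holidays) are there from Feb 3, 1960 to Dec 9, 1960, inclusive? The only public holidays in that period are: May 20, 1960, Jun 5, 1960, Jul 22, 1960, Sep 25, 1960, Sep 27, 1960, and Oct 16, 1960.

220 working days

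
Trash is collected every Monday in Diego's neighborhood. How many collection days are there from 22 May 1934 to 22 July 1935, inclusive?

61

22 May 1934 is a Tuesday.
The range spans 427 days (inclusive of both endpoints).
427 = 7 × 61, so the span is exactly 61 full weeks.
Each full week contributes one Monday: 61 so far.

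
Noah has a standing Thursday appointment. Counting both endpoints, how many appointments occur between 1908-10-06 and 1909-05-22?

1908-10-06 is a Tuesday.
From 1908-10-06 to 1909-05-22 is 229 days inclusive.
229 = 7 × 32 + 5, so there are 32 full weeks plus 5 extra days.
Each full week contributes one Thursday: 32 so far.
The 5 extra days are Tuesday, Wednesday, Thursday, Friday, Saturday — 1 of them qualifies.
Total: 32 + 1 = 33.

33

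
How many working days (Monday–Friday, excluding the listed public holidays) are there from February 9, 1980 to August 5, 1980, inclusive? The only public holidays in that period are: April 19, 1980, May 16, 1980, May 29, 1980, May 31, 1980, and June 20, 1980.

124

February 9, 1980 is a Saturday.
The range spans 179 days (inclusive of both endpoints).
179 = 7 × 25 + 4, so there are 25 full weeks plus 4 extra days.
Each full week contributes 5 weekdays (Mon–Fri): 25 × 5 = 125.
The 4 extra days are Sat, Sun, Mon, Tue — 2 of them qualify.
Total: 125 + 2 = 127.
Holidays: April 19, 1980 (Sat); May 16, 1980 (Fri); May 29, 1980 (Thu); May 31, 1980 (Sat); June 20, 1980 (Fri).
3 of the 5 holidays fall on weekdays; the rest are weekends and were already excluded.
Business days: 127 − 3 = 124.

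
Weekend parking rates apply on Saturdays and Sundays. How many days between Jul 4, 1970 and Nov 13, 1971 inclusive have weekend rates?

Jul 4, 1970 is a Saturday.
From Jul 4, 1970 to Nov 13, 1971 is 498 days inclusive.
498 = 7 × 71 + 1, so there are 71 full weeks plus 1 extra day.
Each full week contributes 2 weekend days (Sat, Sun): 71 × 2 = 142.
The 1 extra day is Saturday — 1 of them qualifies.
Total: 142 + 1 = 143.

143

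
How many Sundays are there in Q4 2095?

13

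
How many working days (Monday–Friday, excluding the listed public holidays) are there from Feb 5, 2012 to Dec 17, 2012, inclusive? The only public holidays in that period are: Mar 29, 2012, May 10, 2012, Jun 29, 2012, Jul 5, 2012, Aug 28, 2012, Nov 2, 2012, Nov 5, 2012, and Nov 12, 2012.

218 working days

Feb 5, 2012 is a Sunday.
From Feb 5, 2012 to Dec 17, 2012 is 317 days inclusive.
317 = 7 × 45 + 2, so there are 45 full weeks plus 2 extra days.
Each full week contributes 5 weekdays (Mon–Fri): 45 × 5 = 225.
The 2 extra days are Sun, Mon — 1 of them qualifies.
Total: 225 + 1 = 226.
Holidays: Mar 29, 2012 (Thu); May 10, 2012 (Thu); Jun 29, 2012 (Fri); Jul 5, 2012 (Thu); Aug 28, 2012 (Tue); Nov 2, 2012 (Fri); Nov 5, 2012 (Mon); Nov 12, 2012 (Mon).
All 8 holidays fall on weekdays, so subtract 8.
Business days: 226 − 8 = 218.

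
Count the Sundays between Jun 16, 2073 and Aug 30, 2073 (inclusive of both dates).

11

Jun 16, 2073 is a Friday.
The range spans 76 days (inclusive of both endpoints).
76 = 7 × 10 + 6, so there are 10 full weeks plus 6 extra days.
Each full week contributes one Sunday: 10 so far.
The 6 extra days are Fri, Sat, Sun, Mon, Tue, Wed — 1 of them qualifies.
Total: 10 + 1 = 11.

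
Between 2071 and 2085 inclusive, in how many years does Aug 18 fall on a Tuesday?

3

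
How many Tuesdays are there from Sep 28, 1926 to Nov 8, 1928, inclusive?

111

Sep 28, 1926 is a Tuesday.
From Sep 28, 1926 to Nov 8, 1928 is 773 days inclusive.
773 = 7 × 110 + 3, so there are 110 full weeks plus 3 extra days.
Each full week contributes one Tuesday: 110 so far.
The 3 extra days are Tuesday, Wednesday, Thursday — 1 of them qualifies.
Total: 110 + 1 = 111.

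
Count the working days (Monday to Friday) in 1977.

260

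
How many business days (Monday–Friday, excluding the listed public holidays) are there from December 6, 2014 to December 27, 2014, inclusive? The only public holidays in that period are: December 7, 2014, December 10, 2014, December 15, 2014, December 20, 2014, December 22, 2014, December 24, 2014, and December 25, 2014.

10

December 6, 2014 is a Saturday.
From December 6, 2014 to December 27, 2014 is 22 days inclusive.
22 = 7 × 3 + 1, so there are 3 full weeks plus 1 extra day.
Each full week contributes 5 weekdays (Mon–Fri): 3 × 5 = 15.
The 1 extra day is Saturday — none qualify.
Total: 15 + 0 = 15.
Holidays: December 7, 2014 (Sun); December 10, 2014 (Wed); December 15, 2014 (Mon); December 20, 2014 (Sat); December 22, 2014 (Mon); December 24, 2014 (Wed); December 25, 2014 (Thu).
5 of the 7 holidays fall on weekdays; the rest are weekends and were already excluded.
Business days: 15 − 5 = 10.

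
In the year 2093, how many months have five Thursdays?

5

A month has five Thursdays exactly when Thursday falls within its first (length − 28) days.
Jan: 31 days, starts Thu → 5 of Thu, Fri, Sat ✓
Feb: 28 days, starts Sun → 5 of (none)
Mar: 31 days, starts Sun → 5 of Sun, Mon, Tue
Apr: 30 days, starts Wed → 5 of Wed, Thu ✓
May: 31 days, starts Fri → 5 of Fri, Sat, Sun
Jun: 30 days, starts Mon → 5 of Mon, Tue
Jul: 31 days, starts Wed → 5 of Wed, Thu, Fri ✓
Aug: 31 days, starts Sat → 5 of Sat, Sun, Mon
Sep: 30 days, starts Tue → 5 of Tue, Wed
Oct: 31 days, starts Thu → 5 of Thu, Fri, Sat ✓
Nov: 30 days, starts Sun → 5 of Sun, Mon
Dec: 31 days, starts Tue → 5 of Tue, Wed, Thu ✓
Months with five Thursdays: Jan, Apr, Jul, Oct, Dec.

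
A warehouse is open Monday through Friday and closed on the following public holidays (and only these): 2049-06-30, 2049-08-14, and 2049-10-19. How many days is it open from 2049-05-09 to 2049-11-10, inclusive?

2049-05-09 is a Sunday.
From 2049-05-09 to 2049-11-10 is 186 days inclusive.
186 = 7 × 26 + 4, so there are 26 full weeks plus 4 extra days.
Each full week contributes 5 weekdays (Mon–Fri): 26 × 5 = 130.
The 4 extra days are Sun, Mon, Tue, Wed — 3 of them qualify.
Total: 130 + 3 = 133.
Holidays: 2049-06-30 (Wed); 2049-08-14 (Sat); 2049-10-19 (Tue).
2 of the 3 holidays fall on weekdays; the rest are weekends and were already excluded.
Business days: 133 − 2 = 131.

131 business days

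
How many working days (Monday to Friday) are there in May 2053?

22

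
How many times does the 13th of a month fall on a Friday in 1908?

The 13th falls on a Friday when the month's 13th has weekday Fri.
Jan 13 is Mon; Feb 13 is Thu; Mar 13 is Fri ✓; Apr 13 is Mon; May 13 is Wed; Jun 13 is Sat; Jul 13 is Mon; Aug 13 is Thu; Sep 13 is Sun; Oct 13 is Tue; Nov 13 is Fri ✓; Dec 13 is Sun.
Friday the 13ths: Mar, Nov.

2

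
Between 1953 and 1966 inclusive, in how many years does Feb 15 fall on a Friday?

Day of week of February 15 in each year:
1953: Sun, 1954: Mon, 1955: Tue, 1956: Wed, 1957: Fri ✓, 1958: Sat, 1959: Sun, 1960: Mon, 1961: Wed, 1962: Thu, 1963: Fri ✓, 1964: Sat, 1965: Mon, 1966: Tue
Fridays: 1957, 1963.

2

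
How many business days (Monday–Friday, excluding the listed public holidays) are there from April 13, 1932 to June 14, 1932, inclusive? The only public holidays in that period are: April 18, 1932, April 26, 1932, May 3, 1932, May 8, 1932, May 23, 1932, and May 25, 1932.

April 13, 1932 is a Wednesday.
The range spans 63 days (inclusive of both endpoints).
63 = 7 × 9, so the span is exactly 9 full weeks.
Each full week contributes 5 weekdays (Mon–Fri): 9 × 5 = 45.
Total: 45.
Holidays: April 18, 1932 (Mon); April 26, 1932 (Tue); May 3, 1932 (Tue); May 8, 1932 (Sun); May 23, 1932 (Mon); May 25, 1932 (Wed).
5 of the 6 holidays fall on weekdays; the rest are weekends and were already excluded.
Business days: 45 − 5 = 40.

40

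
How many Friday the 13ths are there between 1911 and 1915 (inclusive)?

9

Friday-the-13ths by year:
1911: Jan, Oct
1912: Sep, Dec
1913: Jun
1914: Feb, Mar, Nov
1915: Aug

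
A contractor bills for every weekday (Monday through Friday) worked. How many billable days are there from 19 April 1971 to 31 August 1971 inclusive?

19 April 1971 is a Monday.
The range spans 135 days (inclusive of both endpoints).
135 = 7 × 19 + 2, so there are 19 full weeks plus 2 extra days.
Each full week contributes 5 weekdays (Mon–Fri): 19 × 5 = 95.
The 2 extra days are Mon, Tue — 2 of them qualify.
Total: 95 + 2 = 97.

97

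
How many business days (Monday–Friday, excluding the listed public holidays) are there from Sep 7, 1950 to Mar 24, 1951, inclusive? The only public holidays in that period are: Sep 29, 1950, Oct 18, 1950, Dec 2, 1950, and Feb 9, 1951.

Sep 7, 1950 is a Thursday.
That's 199 days from start to end, counting both.
199 = 7 × 28 + 3, so there are 28 full weeks plus 3 extra days.
Each full week contributes 5 weekdays (Mon–Fri): 28 × 5 = 140.
The 3 extra days are Thursday, Friday, Saturday — 2 of them qualify.
Total: 140 + 2 = 142.
Holidays: Sep 29, 1950 (Fri); Oct 18, 1950 (Wed); Dec 2, 1950 (Sat); Feb 9, 1951 (Fri).
3 of the 4 holidays fall on weekdays; the rest are weekends and were already excluded.
Business days: 142 − 3 = 139.

139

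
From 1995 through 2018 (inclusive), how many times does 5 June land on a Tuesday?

Day of week of June 5 in each year:
1995: Mon, 1996: Wed, 1997: Thu, 1998: Fri, 1999: Sat, 2000: Mon, 2001: Tue ✓, 2002: Wed, 2003: Thu, 2004: Sat, 2005: Sun, 2006: Mon, 2007: Tue ✓, 2008: Thu, 2009: Fri, 2010: Sat, 2011: Sun, 2012: Tue ✓, 2013: Wed, 2014: Thu, 2015: Fri, 2016: Sun, 2017: Mon, 2018: Tue ✓
Tuesdays: 2001, 2007, 2012, 2018.

4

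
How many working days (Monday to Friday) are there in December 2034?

21

December 1, 2034 is a Friday.
From December 1, 2034 to December 31, 2034 is 31 days inclusive.
31 = 7 × 4 + 3, so there are 4 full weeks plus 3 extra days.
Each full week contributes 5 weekdays (Mon–Fri): 4 × 5 = 20.
The 3 extra days are Friday, Saturday, Sunday — 1 of them qualifies.
Total: 20 + 1 = 21.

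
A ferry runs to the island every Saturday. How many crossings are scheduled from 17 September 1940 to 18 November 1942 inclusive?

17 September 1940 is a Tuesday.
From 17 September 1940 to 18 November 1942 is 793 days inclusive.
793 = 7 × 113 + 2, so there are 113 full weeks plus 2 extra days.
Each full week contributes one Saturday: 113 so far.
The 2 extra days are Tuesday, Wednesday — none qualify.
Total: 113 + 0 = 113.

113 Saturdays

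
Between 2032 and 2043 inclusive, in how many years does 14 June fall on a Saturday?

Day of week of June 14 in each year:
2032: Mon, 2033: Tue, 2034: Wed, 2035: Thu, 2036: Sat ✓, 2037: Sun, 2038: Mon, 2039: Tue, 2040: Thu, 2041: Fri, 2042: Sat ✓, 2043: Sun
Saturdays: 2036, 2042.

2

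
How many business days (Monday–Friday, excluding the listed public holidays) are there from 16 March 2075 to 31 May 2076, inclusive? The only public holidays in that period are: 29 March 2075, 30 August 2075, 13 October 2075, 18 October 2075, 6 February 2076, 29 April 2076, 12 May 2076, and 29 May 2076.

308

16 March 2075 is a Saturday.
The range spans 443 days (inclusive of both endpoints).
443 = 7 × 63 + 2, so there are 63 full weeks plus 2 extra days.
Each full week contributes 5 weekdays (Mon–Fri): 63 × 5 = 315.
The 2 extra days are Saturday, Sunday — none qualify.
Total: 315 + 0 = 315.
Holidays: 29 March 2075 (Fri); 30 August 2075 (Fri); 13 October 2075 (Sun); 18 October 2075 (Fri); 6 February 2076 (Thu); 29 April 2076 (Wed); 12 May 2076 (Tue); 29 May 2076 (Fri).
7 of the 8 holidays fall on weekdays; the rest are weekends and were already excluded.
Business days: 315 − 7 = 308.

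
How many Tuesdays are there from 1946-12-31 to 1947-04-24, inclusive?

17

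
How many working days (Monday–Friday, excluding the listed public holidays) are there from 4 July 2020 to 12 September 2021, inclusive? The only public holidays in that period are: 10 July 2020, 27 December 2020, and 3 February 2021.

4 July 2020 is a Saturday.
The range spans 436 days (inclusive of both endpoints).
436 = 7 × 62 + 2, so there are 62 full weeks plus 2 extra days.
Each full week contributes 5 weekdays (Mon–Fri): 62 × 5 = 310.
The 2 extra days are Sat, Sun — none qualify.
Total: 310 + 0 = 310.
Holidays: 10 July 2020 (Fri); 27 December 2020 (Sun); 3 February 2021 (Wed).
2 of the 3 holidays fall on weekdays; the rest are weekends and were already excluded.
Business days: 310 − 2 = 308.

308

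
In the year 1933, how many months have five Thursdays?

4

A month has five Thursdays exactly when Thursday falls within its first (length − 28) days.
Jan: 31 days, starts Sun → 5 of Sun, Mon, Tue
Feb: 28 days, starts Wed → 5 of (none)
Mar: 31 days, starts Wed → 5 of Wed, Thu, Fri ✓
Apr: 30 days, starts Sat → 5 of Sat, Sun
May: 31 days, starts Mon → 5 of Mon, Tue, Wed
Jun: 30 days, starts Thu → 5 of Thu, Fri ✓
Jul: 31 days, starts Sat → 5 of Sat, Sun, Mon
Aug: 31 days, starts Tue → 5 of Tue, Wed, Thu ✓
Sep: 30 days, starts Fri → 5 of Fri, Sat
Oct: 31 days, starts Sun → 5 of Sun, Mon, Tue
Nov: 30 days, starts Wed → 5 of Wed, Thu ✓
Dec: 31 days, starts Fri → 5 of Fri, Sat, Sun
Months with five Thursdays: Mar, Jun, Aug, Nov.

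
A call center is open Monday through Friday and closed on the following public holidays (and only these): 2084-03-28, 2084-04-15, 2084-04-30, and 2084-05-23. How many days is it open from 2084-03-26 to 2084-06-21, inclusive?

61 business days

2084-03-26 is a Sunday.
The range spans 88 days (inclusive of both endpoints).
88 = 7 × 12 + 4, so there are 12 full weeks plus 4 extra days.
Each full week contributes 5 weekdays (Mon–Fri): 12 × 5 = 60.
The 4 extra days are Sunday, Monday, Tuesday, Wednesday — 3 of them qualify.
Total: 60 + 3 = 63.
Holidays: 2084-03-28 (Tue); 2084-04-15 (Sat); 2084-04-30 (Sun); 2084-05-23 (Tue).
2 of the 4 holidays fall on weekdays; the rest are weekends and were already excluded.
Business days: 63 − 2 = 61.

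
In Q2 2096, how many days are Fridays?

13

1 April 2096 is a Sunday.
The range spans 91 days (inclusive of both endpoints).
91 = 7 × 13, so the span is exactly 13 full weeks.
Each full week contributes one Friday: 13 so far.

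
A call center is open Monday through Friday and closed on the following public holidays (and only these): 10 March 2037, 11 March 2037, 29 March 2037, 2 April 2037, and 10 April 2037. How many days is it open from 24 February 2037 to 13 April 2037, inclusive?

24 February 2037 is a Tuesday.
From 24 February 2037 to 13 April 2037 is 49 days inclusive.
49 = 7 × 7, so the span is exactly 7 full weeks.
Each full week contributes 5 weekdays (Mon–Fri): 7 × 5 = 35.
Holidays: 10 March 2037 (Tue); 11 March 2037 (Wed); 29 March 2037 (Sun); 2 April 2037 (Thu); 10 April 2037 (Fri).
4 of the 5 holidays fall on weekdays; the rest are weekends and were already excluded.
Business days: 35 − 4 = 31.

31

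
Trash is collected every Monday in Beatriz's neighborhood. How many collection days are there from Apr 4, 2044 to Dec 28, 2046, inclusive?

143

Apr 4, 2044 is a Monday.
From Apr 4, 2044 to Dec 28, 2046 is 999 days inclusive.
999 = 7 × 142 + 5, so there are 142 full weeks plus 5 extra days.
Each full week contributes one Monday: 142 so far.
The 5 extra days are Monday, Tuesday, Wednesday, Thursday, Friday — 1 of them qualifies.
Total: 142 + 1 = 143.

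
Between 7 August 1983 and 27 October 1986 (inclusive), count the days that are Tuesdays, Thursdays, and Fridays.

504

7 August 1983 is a Sunday.
That's 1178 days from start to end, counting both.
1178 = 7 × 168 + 2, so there are 168 full weeks plus 2 extra days.
Each full week contributes 3 days from the set (Tue, Thu, Fri): 168 × 3 = 504.
The 2 extra days are Sun, Mon — none qualify.
Total: 504 + 0 = 504.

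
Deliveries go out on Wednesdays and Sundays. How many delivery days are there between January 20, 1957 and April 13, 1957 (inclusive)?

24

January 20, 1957 is a Sunday.
From January 20, 1957 to April 13, 1957 is 84 days inclusive.
84 = 7 × 12, so the span is exactly 12 full weeks.
Each full week contributes 2 days from the set (Wed, Sun): 12 × 2 = 24.
Total: 24.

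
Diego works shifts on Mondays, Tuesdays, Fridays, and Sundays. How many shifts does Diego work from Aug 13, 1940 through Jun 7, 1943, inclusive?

588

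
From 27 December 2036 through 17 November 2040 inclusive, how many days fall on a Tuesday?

203

27 December 2036 is a Saturday.
The range spans 1422 days (inclusive of both endpoints).
1422 = 7 × 203 + 1, so there are 203 full weeks plus 1 extra day.
Each full week contributes one Tuesday: 203 so far.
The 1 extra day is Saturday — none qualify.
Total: 203 + 0 = 203.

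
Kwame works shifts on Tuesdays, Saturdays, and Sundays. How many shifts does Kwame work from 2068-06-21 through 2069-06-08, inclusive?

2068-06-21 is a Thursday.
That's 353 days from start to end, counting both.
353 = 7 × 50 + 3, so there are 50 full weeks plus 3 extra days.
Each full week contributes 3 days from the set (Tue, Sat, Sun): 50 × 3 = 150.
The 3 extra days are Thursday, Friday, Saturday — 1 of them qualifies.
Total: 150 + 1 = 151.

151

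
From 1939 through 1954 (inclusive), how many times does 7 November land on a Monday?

1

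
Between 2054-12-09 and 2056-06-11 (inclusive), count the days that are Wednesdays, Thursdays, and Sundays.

237

2054-12-09 is a Wednesday.
The range spans 551 days (inclusive of both endpoints).
551 = 7 × 78 + 5, so there are 78 full weeks plus 5 extra days.
Each full week contributes 3 days from the set (Wed, Thu, Sun): 78 × 3 = 234.
The 5 extra days are Wednesday, Thursday, Friday, Saturday, Sunday — 3 of them qualify.
Total: 234 + 3 = 237.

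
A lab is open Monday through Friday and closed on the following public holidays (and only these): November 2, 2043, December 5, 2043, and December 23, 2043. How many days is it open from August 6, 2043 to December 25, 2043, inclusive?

100

August 6, 2043 is a Thursday.
From August 6, 2043 to December 25, 2043 is 142 days inclusive.
142 = 7 × 20 + 2, so there are 20 full weeks plus 2 extra days.
Each full week contributes 5 weekdays (Mon–Fri): 20 × 5 = 100.
The 2 extra days are Thu, Fri — 2 of them qualify.
Total: 100 + 2 = 102.
Holidays: November 2, 2043 (Mon); December 5, 2043 (Sat); December 23, 2043 (Wed).
2 of the 3 holidays fall on weekdays; the rest are weekends and were already excluded.
Business days: 102 − 2 = 100.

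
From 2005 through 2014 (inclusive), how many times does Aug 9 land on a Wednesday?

Day of week of August 9 in each year:
2005: Tue, 2006: Wed ✓, 2007: Thu, 2008: Sat, 2009: Sun, 2010: Mon, 2011: Tue, 2012: Thu, 2013: Fri, 2014: Sat
Wednesdays: 2006.

1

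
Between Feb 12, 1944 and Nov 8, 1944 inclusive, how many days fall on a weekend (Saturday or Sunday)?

Feb 12, 1944 is a Saturday.
From Feb 12, 1944 to Nov 8, 1944 is 271 days inclusive.
271 = 7 × 38 + 5, so there are 38 full weeks plus 5 extra days.
Each full week contributes 2 weekend days (Sat, Sun): 38 × 2 = 76.
The 5 extra days are Sat, Sun, Mon, Tue, Wed — 2 of them qualify.
Total: 76 + 2 = 78.

78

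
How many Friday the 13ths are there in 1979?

2

The 13th falls on a Friday when the month's 13th has weekday Fri.
Jan 13 is Sat; Feb 13 is Tue; Mar 13 is Tue; Apr 13 is Fri ✓; May 13 is Sun; Jun 13 is Wed; Jul 13 is Fri ✓; Aug 13 is Mon; Sep 13 is Thu; Oct 13 is Sat; Nov 13 is Tue; Dec 13 is Thu.
Friday the 13ths: Apr, Jul.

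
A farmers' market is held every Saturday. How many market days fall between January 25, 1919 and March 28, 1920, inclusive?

62 Saturdays

January 25, 1919 is a Saturday.
That's 429 days from start to end, counting both.
429 = 7 × 61 + 2, so there are 61 full weeks plus 2 extra days.
Each full week contributes one Saturday: 61 so far.
The 2 extra days are Saturday, Sunday — 1 of them qualifies.
Total: 61 + 1 = 62.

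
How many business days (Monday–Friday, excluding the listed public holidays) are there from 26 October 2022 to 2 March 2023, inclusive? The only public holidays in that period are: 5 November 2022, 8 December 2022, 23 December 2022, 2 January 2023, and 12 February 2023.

26 October 2022 is a Wednesday.
That's 128 days from start to end, counting both.
128 = 7 × 18 + 2, so there are 18 full weeks plus 2 extra days.
Each full week contributes 5 weekdays (Mon–Fri): 18 × 5 = 90.
The 2 extra days are Wed, Thu — 2 of them qualify.
Total: 90 + 2 = 92.
Holidays: 5 November 2022 (Sat); 8 December 2022 (Thu); 23 December 2022 (Fri); 2 January 2023 (Mon); 12 February 2023 (Sun).
3 of the 5 holidays fall on weekdays; the rest are weekends and were already excluded.
Business days: 92 − 3 = 89.

89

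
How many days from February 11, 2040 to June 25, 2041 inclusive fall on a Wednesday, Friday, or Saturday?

February 11, 2040 is a Saturday.
That's 501 days from start to end, counting both.
501 = 7 × 71 + 4, so there are 71 full weeks plus 4 extra days.
Each full week contributes 3 days from the set (Wed, Fri, Sat): 71 × 3 = 213.
The 4 extra days are Sat, Sun, Mon, Tue — 1 of them qualifies.
Total: 213 + 1 = 214.

214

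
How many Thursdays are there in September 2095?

September 1, 2095 is a Thursday.
The range spans 30 days (inclusive of both endpoints).
30 = 7 × 4 + 2, so there are 4 full weeks plus 2 extra days.
Each full week contributes one Thursday: 4 so far.
The 2 extra days are Thu, Fri — 1 of them qualifies.
Total: 4 + 1 = 5.

5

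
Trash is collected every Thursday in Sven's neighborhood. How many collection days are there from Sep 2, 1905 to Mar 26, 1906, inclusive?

29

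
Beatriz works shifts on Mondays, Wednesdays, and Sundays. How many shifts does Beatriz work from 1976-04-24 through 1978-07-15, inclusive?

348

1976-04-24 is a Saturday.
The range spans 813 days (inclusive of both endpoints).
813 = 7 × 116 + 1, so there are 116 full weeks plus 1 extra day.
Each full week contributes 3 days from the set (Mon, Wed, Sun): 116 × 3 = 348.
The 1 extra day is Sat — none qualify.
Total: 348 + 0 = 348.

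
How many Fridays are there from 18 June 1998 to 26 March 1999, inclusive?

41 Fridays

18 June 1998 is a Thursday.
That's 282 days from start to end, counting both.
282 = 7 × 40 + 2, so there are 40 full weeks plus 2 extra days.
Each full week contributes one Friday: 40 so far.
The 2 extra days are Thursday, Friday — 1 of them qualifies.
Total: 40 + 1 = 41.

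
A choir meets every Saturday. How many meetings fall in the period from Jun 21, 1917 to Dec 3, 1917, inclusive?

Jun 21, 1917 is a Thursday.
The range spans 166 days (inclusive of both endpoints).
166 = 7 × 23 + 5, so there are 23 full weeks plus 5 extra days.
Each full week contributes one Saturday: 23 so far.
The 5 extra days are Thu, Fri, Sat, Sun, Mon — 1 of them qualifies.
Total: 23 + 1 = 24.

24 Saturdays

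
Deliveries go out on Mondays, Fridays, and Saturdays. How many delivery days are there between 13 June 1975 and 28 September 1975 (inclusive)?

13 June 1975 is a Friday.
From 13 June 1975 to 28 September 1975 is 108 days inclusive.
108 = 7 × 15 + 3, so there are 15 full weeks plus 3 extra days.
Each full week contributes 3 days from the set (Mon, Fri, Sat): 15 × 3 = 45.
The 3 extra days are Fri, Sat, Sun — 2 of them qualify.
Total: 45 + 2 = 47.

47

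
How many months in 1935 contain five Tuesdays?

5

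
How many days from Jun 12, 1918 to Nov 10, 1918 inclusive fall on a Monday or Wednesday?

Jun 12, 1918 is a Wednesday.
From Jun 12, 1918 to Nov 10, 1918 is 152 days inclusive.
152 = 7 × 21 + 5, so there are 21 full weeks plus 5 extra days.
Each full week contributes 2 days from the set (Mon, Wed): 21 × 2 = 42.
The 5 extra days are Wednesday, Thursday, Friday, Saturday, Sunday — 1 of them qualifies.
Total: 42 + 1 = 43.

43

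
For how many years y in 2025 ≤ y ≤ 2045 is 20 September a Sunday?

3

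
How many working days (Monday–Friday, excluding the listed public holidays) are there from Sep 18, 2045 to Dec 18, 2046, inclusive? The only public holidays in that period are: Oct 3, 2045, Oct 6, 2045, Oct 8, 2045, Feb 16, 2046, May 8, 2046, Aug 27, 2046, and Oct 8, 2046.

Sep 18, 2045 is a Monday.
That's 457 days from start to end, counting both.
457 = 7 × 65 + 2, so there are 65 full weeks plus 2 extra days.
Each full week contributes 5 weekdays (Mon–Fri): 65 × 5 = 325.
The 2 extra days are Mon, Tue — 2 of them qualify.
Total: 325 + 2 = 327.
Holidays: Oct 3, 2045 (Tue); Oct 6, 2045 (Fri); Oct 8, 2045 (Sun); Feb 16, 2046 (Fri); May 8, 2046 (Tue); Aug 27, 2046 (Mon); Oct 8, 2046 (Mon).
6 of the 7 holidays fall on weekdays; the rest are weekends and were already excluded.
Business days: 327 − 6 = 321.

321 working days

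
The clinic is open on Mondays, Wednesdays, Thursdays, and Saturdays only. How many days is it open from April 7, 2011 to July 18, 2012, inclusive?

268

April 7, 2011 is a Thursday.
That's 469 days from start to end, counting both.
469 = 7 × 67, so the span is exactly 67 full weeks.
Each full week contributes 4 days from the set (Mon, Wed, Thu, Sat): 67 × 4 = 268.
Total: 268.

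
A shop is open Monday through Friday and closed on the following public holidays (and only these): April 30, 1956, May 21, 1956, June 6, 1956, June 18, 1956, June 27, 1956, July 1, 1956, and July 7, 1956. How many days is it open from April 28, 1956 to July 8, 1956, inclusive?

April 28, 1956 is a Saturday.
From April 28, 1956 to July 8, 1956 is 72 days inclusive.
72 = 7 × 10 + 2, so there are 10 full weeks plus 2 extra days.
Each full week contributes 5 weekdays (Mon–Fri): 10 × 5 = 50.
The 2 extra days are Saturday, Sunday — none qualify.
Total: 50 + 0 = 50.
Holidays: April 30, 1956 (Mon); May 21, 1956 (Mon); June 6, 1956 (Wed); June 18, 1956 (Mon); June 27, 1956 (Wed); July 1, 1956 (Sun); July 7, 1956 (Sat).
5 of the 7 holidays fall on weekdays; the rest are weekends and were already excluded.
Business days: 50 − 5 = 45.

45 business days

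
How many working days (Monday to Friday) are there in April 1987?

22

1987-04-01 is a Wednesday.
That's 30 days from start to end, counting both.
30 = 7 × 4 + 2, so there are 4 full weeks plus 2 extra days.
Each full week contributes 5 weekdays (Mon–Fri): 4 × 5 = 20.
The 2 extra days are Wednesday, Thursday — 2 of them qualify.
Total: 20 + 2 = 22.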